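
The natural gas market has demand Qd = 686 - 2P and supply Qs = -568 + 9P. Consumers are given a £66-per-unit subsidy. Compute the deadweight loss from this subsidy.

Deadweight loss = £3564

Pre-subsidy: 686 - 2P = -568 + 9P gives P* = 114, Q* = 458.
With the rebate, buyers effectively pay Pb = Ps − 66, where Ps is the price sellers receive.
Demand in terms of Ps becomes Qd = 686 − 2(Ps − 66) = 818 - 2Ps. Setting this equal to supply: 818 - 2Ps = -568 + 9Ps, so Ps = 126.
Buyers pay Pb = 126 − 66 = 60; Q' = -568 + 9·126 = 566.
The subsidy expands output by 566 − 458 = 108 past the efficient level; on those units the gap between marginal cost and willingness to pay runs from 0 up to 66.
DWL = ½ × 66 × 108 = 3564.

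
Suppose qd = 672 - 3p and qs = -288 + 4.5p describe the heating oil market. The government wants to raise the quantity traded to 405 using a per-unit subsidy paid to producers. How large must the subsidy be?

At q = 405, invert demand for the buyer price: pb = (672 − 405)/3 = 89; invert supply for the seller price: ps = (405 − (-288))/4.5 = 154.
The subsidy must fill the gap: s = ps − pb = 154 − 89 = 65.

Required subsidy s = 65 per unit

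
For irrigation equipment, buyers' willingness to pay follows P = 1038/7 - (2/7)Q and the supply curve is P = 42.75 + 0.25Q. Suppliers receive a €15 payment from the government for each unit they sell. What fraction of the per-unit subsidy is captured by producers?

Producer share = 7/15

Pre-subsidy: 1038/7 - (2/7)Q = 42.75 + 0.25Q gives Q* = 197 and P* = 92.
With the subsidy, sellers receive Ps = Pb + 15 for each unit, where Pb is the price buyers pay.
On the curves, Pb = 1038/7 - (2/7)Q and Ps = 42.75 + 0.25Q; the wedge Ps − Pb = 15 gives 42.75 + 0.25Q − (1038/7 - (2/7)Q) = 15, so Q' = 225.
Then Pb = 1038/7 − (2/7)·225 = 84 and Ps = 42.75 + 0.25·225 = 99.
Buyers' price falls by P* − Pb = 92 − 84 = 8; sellers' price rises by Ps − P* = 99 − 92 = 7.
So producers capture 7/15 = 7/15 of each unit of subsidy.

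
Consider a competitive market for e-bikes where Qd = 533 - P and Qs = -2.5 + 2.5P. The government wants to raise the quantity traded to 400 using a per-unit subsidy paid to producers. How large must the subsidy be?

At Q = 400, invert demand for the buyer price: Pb = (533 − 400)/1 = 133; invert supply for the seller price: Ps = (400 − (-2.5))/2.5 = 161.
The subsidy must fill the gap: s = Ps − Pb = 161 − 133 = 28.

Required subsidy s = 28 per unit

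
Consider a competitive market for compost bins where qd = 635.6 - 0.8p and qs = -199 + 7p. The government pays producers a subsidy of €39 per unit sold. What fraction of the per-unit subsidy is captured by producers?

Pre-subsidy: 635.6 - 0.8p = -199 + 7p gives p* = 107, q* = 550.
With the subsidy, sellers receive ps = pb + 39 for each unit, where pb is the price buyers pay.
Supply in terms of pb becomes qs = -199 + 7(pb + 39) = 74 + 7pb. Setting this equal to demand: 635.6 - 0.8pb = 74 + 7pb, so pb = 72.
Sellers receive ps = 72 + 39 = 111; q' = 635.6 − 0.8·72 = 578.
Buyers' price falls by p* − pb = 107 − 72 = 35; sellers' price rises by ps − p* = 111 − 107 = 4.
So producers capture 4/39 = 4/39 of each unit of subsidy.

Producer share = 4/39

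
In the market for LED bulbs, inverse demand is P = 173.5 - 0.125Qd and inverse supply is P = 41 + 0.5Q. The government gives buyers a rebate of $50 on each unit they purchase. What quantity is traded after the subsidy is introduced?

Pre-subsidy: 173.5 - 0.125Q = 41 + 0.5Q gives Q* = 212 and P* = 147.
With the rebate, buyers effectively pay Pb = Ps − 50, where Ps is the price sellers receive.
On the curves, Pb = 173.5 - 0.125Q and Ps = 41 + 0.5Q; the wedge Ps − Pb = 50 gives 41 + 0.5Q − (173.5 - 0.125Q) = 50, so Q' = 292.
Then Pb = 173.5 − 0.125·292 = 137 and Ps = 41 + 0.5·292 = 187.

Q' = 292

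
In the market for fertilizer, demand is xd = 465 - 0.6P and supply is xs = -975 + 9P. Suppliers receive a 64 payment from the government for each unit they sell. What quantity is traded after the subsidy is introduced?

x' = 411

Pre-subsidy: 465 - 0.6P = -975 + 9P gives P* = 150, x* = 375.
With the subsidy, sellers receive Ps = Pb + 64 for each unit, where Pb is the price buyers pay.
Supply in terms of Pb becomes xs = -975 + 9(Pb + 64) = -399 + 9Pb. Setting this equal to demand: 465 - 0.6Pb = -399 + 9Pb, so Pb = 90.
Sellers receive Ps = 90 + 64 = 154; x' = 465 − 0.6·90 = 411.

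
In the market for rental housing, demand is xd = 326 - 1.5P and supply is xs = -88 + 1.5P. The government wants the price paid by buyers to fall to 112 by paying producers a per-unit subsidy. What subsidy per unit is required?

Required subsidy s = 52 per unit

At a buyer price of 112, quantity demanded is 326 − 1.5·112 = 158.
Sellers supply 158 only when they receive Ps with -88 + 1.5·Ps = 158, i.e. Ps = 164.
s = Ps − Pb = 164 − 112 = 52.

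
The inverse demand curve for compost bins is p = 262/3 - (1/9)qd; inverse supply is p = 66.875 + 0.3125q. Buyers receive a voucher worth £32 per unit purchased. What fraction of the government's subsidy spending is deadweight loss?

Pre-subsidy: 262/3 - (1/9)q = 66.875 + 0.3125q gives q* = 2946/61 and p* = 5000/61.
With the rebate, buyers effectively pay pb = ps − 32, where ps is the price sellers receive.
On the curves, pb = 262/3 - (1/9)q and ps = 66.875 + 0.3125q; the wedge ps − pb = 32 gives 66.875 + 0.3125q − (262/3 - (1/9)q) = 32, so q' = 7554/61.
Then pb = 262/3 − (1/9)·(7554/61) = 4488/61 and ps = 66.875 + 0.3125·(7554/61) = 6440/61.
ΔCS = ½(2946/61 + 7554/61)(5000/61 − 4488/61) = 2688000/3721; ΔPS = ½(2946/61 + 7554/61)(6440/61 − 5000/61) = 7560000/3721.
Government spending = 32 × 7554/61 = 241728/61.
DWL = ½ × 32 × (7554/61 − 2946/61) = 73728/61; fraction = (73728/61) / (241728/61) = 384/1259.

DWL / government spending = 384/1259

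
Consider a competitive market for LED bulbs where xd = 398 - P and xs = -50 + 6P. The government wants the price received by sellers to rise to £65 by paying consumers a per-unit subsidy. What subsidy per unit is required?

Required subsidy s = £7 per unit

At a seller price of 65, quantity supplied is -50 + 6·65 = 340.
Buyers absorb 340 only when they pay Pb with 398 − 1·Pb = 340, i.e. Pb = 58.
s = Ps − Pb = 65 − 58 = 7.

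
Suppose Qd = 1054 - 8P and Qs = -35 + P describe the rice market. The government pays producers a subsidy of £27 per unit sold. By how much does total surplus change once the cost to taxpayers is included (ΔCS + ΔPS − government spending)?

Net change in total surplus = -£324

Pre-subsidy: 1054 - 8P = -35 + P gives P* = 121, Q* = 86.
With the subsidy, sellers receive Ps = Pb + 27 for each unit, where Pb is the price buyers pay.
Supply in terms of Pb becomes Qs = -35 + 1(Pb + 27) = -8 + Pb. Setting this equal to demand: 1054 - 8Pb = -8 + Pb, so Pb = 118.
Sellers receive Ps = 118 + 27 = 145; Q' = 1054 − 8·118 = 110.
ΔCS = ½(86 + 110)(121 − 118) = 294; ΔPS = ½(86 + 110)(145 − 121) = 2352.
Government spending = 27 × 110 = 2970.
Net change = 294 + 2352 − 2970 = -324. The loss equals the DWL triangle ½·27·24.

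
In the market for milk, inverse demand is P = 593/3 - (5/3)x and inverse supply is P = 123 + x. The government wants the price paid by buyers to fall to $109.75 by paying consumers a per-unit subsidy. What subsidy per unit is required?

Required subsidy s = $66 per unit

At a buyer price of 109.75, quantity demanded is 118.6 − 0.6·109.75 = 52.75.
Sellers supply 52.75 only when they receive Ps = 123 + 1·52.75 = 175.75.
s = Ps − Pb = 175.75 − 109.75 = 66.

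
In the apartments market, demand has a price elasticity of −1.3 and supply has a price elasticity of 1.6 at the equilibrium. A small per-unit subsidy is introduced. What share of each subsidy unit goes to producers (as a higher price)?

For a small subsidy around the equilibrium, the benefit split depends on the relative slopes, which at a point are proportional to the elasticities.
Buyer share = εs/(εs + |εd|) = 1.6/(1.6 + 1.3) = 16/29; seller share = |εd|/(εs + |εd|) = 13/29.
So producers capture 13/29 of the subsidy.

Producer share = 13/29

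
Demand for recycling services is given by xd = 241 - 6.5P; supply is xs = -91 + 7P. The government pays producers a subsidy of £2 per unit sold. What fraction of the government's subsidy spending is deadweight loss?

Pre-subsidy: 241 - 6.5P = -91 + 7P gives P* = 664/27, x* = 2191/27.
With the subsidy, sellers receive Ps = Pb + 2 for each unit, where Pb is the price buyers pay.
Supply in terms of Pb becomes xs = -91 + 7(Pb + 2) = -77 + 7Pb. Setting this equal to demand: 241 - 6.5Pb = -77 + 7Pb, so Pb = 212/9.
Sellers receive Ps = 212/9 + 2 = 230/9; x' = 241 − 6.5·(212/9) = 791/9.
ΔCS = ½(2191/27 + 791/9)(664/27 − 212/9) = 63896/729; ΔPS = ½(2191/27 + 791/9)(230/9 − 664/27) = 59332/729.
Government spending = 2 × 791/9 = 1582/9.
DWL = ½ × 2 × (791/9 − 2191/27) = 182/27; fraction = (182/27) / (1582/9) = 13/339.

DWL / government spending = 13/339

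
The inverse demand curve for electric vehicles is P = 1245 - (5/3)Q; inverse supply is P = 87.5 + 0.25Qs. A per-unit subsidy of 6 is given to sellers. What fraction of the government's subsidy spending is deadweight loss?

Pre-subsidy: 1245 - (5/3)Q = 87.5 + 0.25Q gives Q* = 13890/23 and P* = 5485/23.
With the subsidy, sellers receive Ps = Pb + 6 for each unit, where Pb is the price buyers pay.
On the curves, Pb = 1245 - (5/3)Q and Ps = 87.5 + 0.25Q; the wedge Ps − Pb = 6 gives 87.5 + 0.25Q − (1245 - (5/3)Q) = 6, so Q' = 13962/23.
Then Pb = 1245 − (5/3)·(13962/23) = 5365/23 and Ps = 87.5 + 0.25·(13962/23) = 5503/23.
ΔCS = ½(13890/23 + 13962/23)(5485/23 − 5365/23) = 1671120/529; ΔPS = ½(13890/23 + 13962/23)(5503/23 − 5485/23) = 250668/529.
Government spending = 6 × 13962/23 = 83772/23.
DWL = ½ × 6 × (13962/23 − 13890/23) = 216/23; fraction = (216/23) / (83772/23) = 6/2327.

DWL / government spending = 6/2327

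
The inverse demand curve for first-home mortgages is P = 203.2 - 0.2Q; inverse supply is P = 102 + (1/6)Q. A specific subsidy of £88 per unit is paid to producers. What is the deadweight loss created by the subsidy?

Pre-subsidy: 203.2 - 0.2Q = 102 + (1/6)Q gives Q* = 276 and P* = 148.
With the subsidy, sellers receive Ps = Pb + 88 for each unit, where Pb is the price buyers pay.
On the curves, Pb = 203.2 - 0.2Q and Ps = 102 + (1/6)Q; the wedge Ps − Pb = 88 gives 102 + (1/6)Q − (203.2 - 0.2Q) = 88, so Q' = 516.
Then Pb = 203.2 − 0.2·516 = 100 and Ps = 102 + (1/6)·516 = 188.
The subsidy expands output by 516 − 276 = 240 past the efficient level; on those units the gap between marginal cost and willingness to pay runs from 0 up to 88.
DWL = ½ × 88 × 240 = 10560.

Deadweight loss = £10560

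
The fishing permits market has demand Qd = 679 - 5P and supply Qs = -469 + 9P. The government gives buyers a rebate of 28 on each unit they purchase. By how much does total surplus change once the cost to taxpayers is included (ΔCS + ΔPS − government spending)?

Net change in total surplus = -1260

Pre-subsidy: 679 - 5P = -469 + 9P gives P* = 82, Q* = 269.
With the rebate, buyers effectively pay Pb = Ps − 28, where Ps is the price sellers receive.
Demand in terms of Ps becomes Qd = 679 − 5(Ps − 28) = 819 - 5Ps. Setting this equal to supply: 819 - 5Ps = -469 + 9Ps, so Ps = 92.
Buyers pay Pb = 92 − 28 = 64; Q' = -469 + 9·92 = 359.
ΔCS = ½(269 + 359)(82 − 64) = 5652; ΔPS = ½(269 + 359)(92 − 82) = 3140.
Government spending = 28 × 359 = 10052.
Net change = 5652 + 3140 − 10052 = -1260. The loss equals the DWL triangle ½·28·90.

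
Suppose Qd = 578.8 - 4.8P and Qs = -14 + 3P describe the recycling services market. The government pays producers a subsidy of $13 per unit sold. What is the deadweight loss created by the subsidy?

Deadweight loss = $156

Pre-subsidy: 578.8 - 4.8P = -14 + 3P gives P* = 76, Q* = 214.
With the subsidy, sellers receive Ps = Pb + 13 for each unit, where Pb is the price buyers pay.
Supply in terms of Pb becomes Qs = -14 + 3(Pb + 13) = 25 + 3Pb. Setting this equal to demand: 578.8 - 4.8Pb = 25 + 3Pb, so Pb = 71.
Sellers receive Ps = 71 + 13 = 84; Q' = 578.8 − 4.8·71 = 238.
The subsidy expands output by 238 − 214 = 24 past the efficient level; on those units the gap between marginal cost and willingness to pay runs from 0 up to 13.
DWL = ½ × 13 × 24 = 156.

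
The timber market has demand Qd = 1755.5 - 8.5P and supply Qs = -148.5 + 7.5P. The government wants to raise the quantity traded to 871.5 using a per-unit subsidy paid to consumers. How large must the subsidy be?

At Q = 871.5, invert demand for the buyer price: Pb = (1755.5 − 871.5)/8.5 = 104; invert supply for the seller price: Ps = (871.5 − (-148.5))/7.5 = 136.
The subsidy must fill the gap: s = Ps − Pb = 136 − 104 = 32.

Required subsidy s = 32 per unit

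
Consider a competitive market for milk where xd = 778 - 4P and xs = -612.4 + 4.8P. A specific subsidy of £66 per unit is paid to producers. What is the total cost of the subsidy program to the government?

Government cost = £19140

Pre-subsidy: 778 - 4P = -612.4 + 4.8P gives P* = 158, x* = 146.
With the subsidy, sellers receive Ps = Pb + 66 for each unit, where Pb is the price buyers pay.
Supply in terms of Pb becomes xs = -612.4 + 4.8(Pb + 66) = -295.6 + 4.8Pb. Setting this equal to demand: 778 - 4Pb = -295.6 + 4.8Pb, so Pb = 122.
Sellers receive Ps = 122 + 66 = 188; x' = 778 − 4·122 = 290.
Government outlay = subsidy × quantity = 66 × 290 = 19140.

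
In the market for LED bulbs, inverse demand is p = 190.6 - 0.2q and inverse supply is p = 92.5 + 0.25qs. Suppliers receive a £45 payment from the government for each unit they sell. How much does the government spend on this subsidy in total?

Pre-subsidy: 190.6 - 0.2q = 92.5 + 0.25q gives q* = 218 and p* = 147.
With the subsidy, sellers receive ps = pb + 45 for each unit, where pb is the price buyers pay.
On the curves, pb = 190.6 - 0.2q and ps = 92.5 + 0.25q; the wedge ps − pb = 45 gives 92.5 + 0.25q − (190.6 - 0.2q) = 45, so q' = 318.
Then pb = 190.6 − 0.2·318 = 127 and ps = 92.5 + 0.25·318 = 172.
Government outlay = subsidy × quantity = 45 × 318 = 14310.

Government cost = £14310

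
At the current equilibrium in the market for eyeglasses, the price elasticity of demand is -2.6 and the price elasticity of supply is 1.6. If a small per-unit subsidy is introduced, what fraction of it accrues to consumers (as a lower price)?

For a small subsidy around the equilibrium, the benefit split depends on the relative slopes, which at a point are proportional to the elasticities.
Buyer share = εs/(εs + |εd|) = 1.6/(1.6 + 2.6) = 8/21; seller share = |εd|/(εs + |εd|) = 13/21.

Consumer share = 8/21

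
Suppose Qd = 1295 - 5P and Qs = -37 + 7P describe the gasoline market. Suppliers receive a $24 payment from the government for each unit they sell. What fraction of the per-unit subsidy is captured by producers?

Pre-subsidy: 1295 - 5P = -37 + 7P gives P* = 111, Q* = 740.
With the subsidy, sellers receive Ps = Pb + 24 for each unit, where Pb is the price buyers pay.
Supply in terms of Pb becomes Qs = -37 + 7(Pb + 24) = 131 + 7Pb. Setting this equal to demand: 1295 - 5Pb = 131 + 7Pb, so Pb = 97.
Sellers receive Ps = 97 + 24 = 121; Q' = 1295 − 5·97 = 810.
Buyers' price falls by P* − Pb = 111 − 97 = 14; sellers' price rises by Ps − P* = 121 − 111 = 10.
So producers capture 10/24 = 5/12 of each unit of subsidy.

Producer share = 5/12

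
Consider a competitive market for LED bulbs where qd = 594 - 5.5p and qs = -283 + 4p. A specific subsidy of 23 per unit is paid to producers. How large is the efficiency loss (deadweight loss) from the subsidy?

Deadweight loss = 11638/19

Pre-subsidy: 594 - 5.5p = -283 + 4p gives p* = 1754/19, q* = 1639/19.
With the subsidy, sellers receive ps = pb + 23 for each unit, where pb is the price buyers pay.
Supply in terms of pb becomes qs = -283 + 4(pb + 23) = -191 + 4pb. Setting this equal to demand: 594 - 5.5pb = -191 + 4pb, so pb = 1570/19.
Sellers receive ps = 1570/19 + 23 = 2007/19; q' = 594 − 5.5·(1570/19) = 2651/19.
The subsidy expands output by 2651/19 − 1639/19 = 1012/19 past the efficient level; on those units the gap between marginal cost and willingness to pay runs from 0 up to 23.
DWL = ½ × 23 × 1012/19 = 11638/19.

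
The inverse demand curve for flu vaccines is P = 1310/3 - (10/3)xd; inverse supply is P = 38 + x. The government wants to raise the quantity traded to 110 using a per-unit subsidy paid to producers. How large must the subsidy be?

Required subsidy s = 78 per unit

At x = 110, from the demand curve buyers pay Pb = 1310/3 − (10/3)·110 = 70; from the supply curve sellers need Ps = 38 + 1·110 = 148.
The subsidy must fill the gap: s = Ps − Pb = 148 − 70 = 78.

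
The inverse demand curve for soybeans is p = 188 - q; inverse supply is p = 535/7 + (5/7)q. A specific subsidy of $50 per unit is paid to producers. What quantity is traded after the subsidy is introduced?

Pre-subsidy: 188 - q = 535/7 + (5/7)q gives q* = 781/12 and p* = 1475/12.
With the subsidy, sellers receive ps = pb + 50 for each unit, where pb is the price buyers pay.
On the curves, pb = 188 - q and ps = 535/7 + (5/7)q; the wedge ps − pb = 50 gives 535/7 + (5/7)q − (188 - q) = 50, so q' = 94.25.
Then pb = 188 − 1·94.25 = 93.75 and ps = 535/7 + (5/7)·94.25 = 143.75.

q' = 94.25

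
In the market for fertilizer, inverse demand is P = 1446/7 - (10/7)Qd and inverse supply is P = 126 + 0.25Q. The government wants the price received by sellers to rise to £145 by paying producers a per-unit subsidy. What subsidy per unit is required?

At a seller price of 145, quantity supplied is -504 + 4·145 = 76.
Buyers absorb 76 only when they pay Pb = 1446/7 − (10/7)·76 = 98.
s = Ps − Pb = 145 − 98 = 47.

Required subsidy s = £47 per unit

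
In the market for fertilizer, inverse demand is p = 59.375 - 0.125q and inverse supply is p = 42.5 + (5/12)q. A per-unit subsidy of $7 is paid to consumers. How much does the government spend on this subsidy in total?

Government cost = 4011/13

Pre-subsidy: 59.375 - 0.125q = 42.5 + (5/12)q gives q* = 405/13 and p* = 2885/52.
With the rebate, buyers effectively pay pb = ps − 7, where ps is the price sellers receive.
On the curves, pb = 59.375 - 0.125q and ps = 42.5 + (5/12)q; the wedge ps − pb = 7 gives 42.5 + (5/12)q − (59.375 - 0.125q) = 7, so q' = 573/13.
Then pb = 59.375 − 0.125·(573/13) = 2801/52 and ps = 42.5 + (5/12)·(573/13) = 3165/52.
Government outlay = subsidy × quantity = 7 × 573/13 = 4011/13.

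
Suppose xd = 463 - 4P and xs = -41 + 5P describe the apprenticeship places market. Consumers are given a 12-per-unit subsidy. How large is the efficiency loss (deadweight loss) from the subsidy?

Pre-subsidy: 463 - 4P = -41 + 5P gives P* = 56, x* = 239.
With the rebate, buyers effectively pay Pb = Ps − 12, where Ps is the price sellers receive.
Demand in terms of Ps becomes xd = 463 − 4(Ps − 12) = 511 - 4Ps. Setting this equal to supply: 511 - 4Ps = -41 + 5Ps, so Ps = 184/3.
Buyers pay Pb = 184/3 − 12 = 148/3; x' = -41 + 5·(184/3) = 797/3.
The subsidy expands output by 797/3 − 239 = 80/3 past the efficient level; on those units the gap between marginal cost and willingness to pay runs from 0 up to 12.
DWL = ½ × 12 × 80/3 = 160.

Deadweight loss = 160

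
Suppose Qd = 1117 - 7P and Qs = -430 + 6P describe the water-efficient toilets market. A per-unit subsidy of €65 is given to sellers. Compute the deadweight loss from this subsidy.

Deadweight loss = €6825

Pre-subsidy: 1117 - 7P = -430 + 6P gives P* = 119, Q* = 284.
With the subsidy, sellers receive Ps = Pb + 65 for each unit, where Pb is the price buyers pay.
Supply in terms of Pb becomes Qs = -430 + 6(Pb + 65) = -40 + 6Pb. Setting this equal to demand: 1117 - 7Pb = -40 + 6Pb, so Pb = 89.
Sellers receive Ps = 89 + 65 = 154; Q' = 1117 − 7·89 = 494.
The subsidy expands output by 494 − 284 = 210 past the efficient level; on those units the gap between marginal cost and willingness to pay runs from 0 up to 65.
DWL = ½ × 65 × 210 = 6825.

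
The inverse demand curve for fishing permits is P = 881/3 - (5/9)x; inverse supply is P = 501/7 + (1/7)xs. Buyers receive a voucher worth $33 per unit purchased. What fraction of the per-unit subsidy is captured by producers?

Producer share = 9/44

Pre-subsidy: 881/3 - (5/9)x = 501/7 + (1/7)x gives x* = 318 and P* = 117.
With the rebate, buyers effectively pay Pb = Ps − 33, where Ps is the price sellers receive.
On the curves, Pb = 881/3 - (5/9)x and Ps = 501/7 + (1/7)x; the wedge Ps − Pb = 33 gives 501/7 + (1/7)x − (881/3 - (5/9)x) = 33, so x' = 365.25.
Then Pb = 881/3 − (5/9)·365.25 = 90.75 and Ps = 501/7 + (1/7)·365.25 = 123.75.
Buyers' price falls by P* − Pb = 117 − 90.75 = 26.25; sellers' price rises by Ps − P* = 123.75 − 117 = 6.75.
So producers capture 6.75/33 = 9/44 of each unit of subsidy.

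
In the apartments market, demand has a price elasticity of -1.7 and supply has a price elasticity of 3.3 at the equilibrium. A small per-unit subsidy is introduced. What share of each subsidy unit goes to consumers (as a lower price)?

Consumer share = 0.66

For a small subsidy around the equilibrium, the benefit split depends on the relative slopes, which at a point are proportional to the elasticities.
Buyer share = εs/(εs + |εd|) = 3.3/(3.3 + 1.7) = 0.66; seller share = |εd|/(εs + |εd|) = 0.34.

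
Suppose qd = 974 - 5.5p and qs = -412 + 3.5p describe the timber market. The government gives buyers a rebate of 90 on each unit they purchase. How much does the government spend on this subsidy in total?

Government cost = 28755

Pre-subsidy: 974 - 5.5p = -412 + 3.5p gives p* = 154, q* = 127.
With the rebate, buyers effectively pay pb = ps − 90, where ps is the price sellers receive.
Demand in terms of ps becomes qd = 974 − 5.5(ps − 90) = 1469 - 5.5ps. Setting this equal to supply: 1469 - 5.5ps = -412 + 3.5ps, so ps = 209.
Buyers pay pb = 209 − 90 = 119; q' = -412 + 3.5·209 = 319.5.
Government outlay = subsidy × quantity = 90 × 319.5 = 28755.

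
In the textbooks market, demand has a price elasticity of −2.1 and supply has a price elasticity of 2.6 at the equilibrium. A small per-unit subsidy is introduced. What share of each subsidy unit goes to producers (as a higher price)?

Producer share = 21/47

For a small subsidy around the equilibrium, the benefit split depends on the relative slopes, which at a point are proportional to the elasticities.
Buyer share = εs/(εs + |εd|) = 2.6/(2.6 + 2.1) = 26/47; seller share = |εd|/(εs + |εd|) = 21/47.
So producers capture 21/47 of the subsidy.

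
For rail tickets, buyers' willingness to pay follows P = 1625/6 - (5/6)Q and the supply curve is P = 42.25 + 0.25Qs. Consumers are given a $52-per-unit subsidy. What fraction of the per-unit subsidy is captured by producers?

Pre-subsidy: 1625/6 - (5/6)Q = 42.25 + 0.25Q gives Q* = 211 and P* = 95.
With the rebate, buyers effectively pay Pb = Ps − 52, where Ps is the price sellers receive.
On the curves, Pb = 1625/6 - (5/6)Q and Ps = 42.25 + 0.25Q; the wedge Ps − Pb = 52 gives 42.25 + 0.25Q − (1625/6 - (5/6)Q) = 52, so Q' = 259.
Then Pb = 1625/6 − (5/6)·259 = 55 and Ps = 42.25 + 0.25·259 = 107.
Buyers' price falls by P* − Pb = 95 − 55 = 40; sellers' price rises by Ps − P* = 107 − 95 = 12.
So producers capture 12/52 = 3/13 of each unit of subsidy.

Producer share = 3/13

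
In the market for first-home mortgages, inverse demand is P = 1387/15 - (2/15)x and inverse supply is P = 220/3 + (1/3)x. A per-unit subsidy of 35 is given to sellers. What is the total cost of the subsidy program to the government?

Government cost = 4060

Pre-subsidy: 1387/15 - (2/15)x = 220/3 + (1/3)x gives x* = 41 and P* = 87.
With the subsidy, sellers receive Ps = Pb + 35 for each unit, where Pb is the price buyers pay.
On the curves, Pb = 1387/15 - (2/15)x and Ps = 220/3 + (1/3)x; the wedge Ps − Pb = 35 gives 220/3 + (1/3)x − (1387/15 - (2/15)x) = 35, so x' = 116.
Then Pb = 1387/15 − (2/15)·116 = 77 and Ps = 220/3 + (1/3)·116 = 112.
Government outlay = subsidy × quantity = 35 × 116 = 4060.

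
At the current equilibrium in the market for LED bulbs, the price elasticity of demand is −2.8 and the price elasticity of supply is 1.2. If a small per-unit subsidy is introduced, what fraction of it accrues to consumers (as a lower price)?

Consumer share = 0.3

For a small subsidy around the equilibrium, the benefit split depends on the relative slopes, which at a point are proportional to the elasticities.
Buyer share = εs/(εs + |εd|) = 1.2/(1.2 + 2.8) = 0.3; seller share = |εd|/(εs + |εd|) = 0.7.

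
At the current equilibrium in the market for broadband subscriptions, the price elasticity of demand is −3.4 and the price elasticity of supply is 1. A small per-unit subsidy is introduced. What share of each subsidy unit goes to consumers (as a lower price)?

Consumer share = 5/22

For a small subsidy around the equilibrium, the benefit split depends on the relative slopes, which at a point are proportional to the elasticities.
Buyer share = εs/(εs + |εd|) = 1/(1 + 3.4) = 5/22; seller share = |εd|/(εs + |εd|) = 17/22.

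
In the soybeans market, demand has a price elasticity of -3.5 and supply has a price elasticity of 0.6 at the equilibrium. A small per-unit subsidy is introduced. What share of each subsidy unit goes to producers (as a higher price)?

For a small subsidy around the equilibrium, the benefit split depends on the relative slopes, which at a point are proportional to the elasticities.
Buyer share = εs/(εs + |εd|) = 0.6/(0.6 + 3.5) = 6/41; seller share = |εd|/(εs + |εd|) = 35/41.
So producers capture 35/41 of the subsidy.

Producer share = 35/41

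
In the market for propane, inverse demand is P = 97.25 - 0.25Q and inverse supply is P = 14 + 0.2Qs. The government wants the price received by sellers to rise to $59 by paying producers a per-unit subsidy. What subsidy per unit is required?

Required subsidy s = $18 per unit

At a seller price of 59, quantity supplied is -70 + 5·59 = 225.
Buyers absorb 225 only when they pay Pb = 97.25 − 0.25·225 = 41.
s = Ps − Pb = 59 − 41 = 18.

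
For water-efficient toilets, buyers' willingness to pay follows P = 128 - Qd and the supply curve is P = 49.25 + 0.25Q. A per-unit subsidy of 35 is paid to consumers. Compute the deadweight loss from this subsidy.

Deadweight loss = 490

Pre-subsidy: 128 - Q = 49.25 + 0.25Q gives Q* = 63 and P* = 65.
With the rebate, buyers effectively pay Pb = Ps − 35, where Ps is the price sellers receive.
On the curves, Pb = 128 - Q and Ps = 49.25 + 0.25Q; the wedge Ps − Pb = 35 gives 49.25 + 0.25Q − (128 - Q) = 35, so Q' = 91.
Then Pb = 128 − 1·91 = 37 and Ps = 49.25 + 0.25·91 = 72.
The subsidy expands output by 91 − 63 = 28 past the efficient level; on those units the gap between marginal cost and willingness to pay runs from 0 up to 35.
DWL = ½ × 35 × 28 = 490.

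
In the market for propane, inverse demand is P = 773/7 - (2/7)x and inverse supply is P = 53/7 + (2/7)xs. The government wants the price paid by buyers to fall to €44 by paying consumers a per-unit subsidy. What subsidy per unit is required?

At a buyer price of 44, quantity demanded is 386.5 − 3.5·44 = 232.5.
Sellers supply 232.5 only when they receive Ps = 53/7 + (2/7)·232.5 = 74.
s = Ps − Pb = 74 − 44 = 30.

Required subsidy s = €30 per unit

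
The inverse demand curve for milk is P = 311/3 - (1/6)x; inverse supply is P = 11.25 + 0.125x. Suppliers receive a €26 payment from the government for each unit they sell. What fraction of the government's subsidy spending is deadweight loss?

DWL / government spending = 156/1421

Pre-subsidy: 311/3 - (1/6)x = 11.25 + 0.125x gives x* = 2218/7 and P* = 356/7.
With the subsidy, sellers receive Ps = Pb + 26 for each unit, where Pb is the price buyers pay.
On the curves, Pb = 311/3 - (1/6)x and Ps = 11.25 + 0.125x; the wedge Ps − Pb = 26 gives 11.25 + 0.125x − (311/3 - (1/6)x) = 26, so x' = 406.
Then Pb = 311/3 − (1/6)·406 = 36 and Ps = 11.25 + 0.125·406 = 62.
ΔCS = ½(2218/7 + 406)(356/7 − 36) = 263120/49; ΔPS = ½(2218/7 + 406)(62 − 356/7) = 197340/49.
Government spending = 26 × 406 = 10556.
DWL = ½ × 26 × (406 − 2218/7) = 8112/7; fraction = (8112/7) / 10556 = 156/1421.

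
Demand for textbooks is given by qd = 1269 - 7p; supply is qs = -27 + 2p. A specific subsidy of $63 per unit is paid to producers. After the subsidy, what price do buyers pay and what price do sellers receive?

Pre-subsidy: 1269 - 7p = -27 + 2p gives p* = 144, q* = 261.
With the subsidy, sellers receive ps = pb + 63 for each unit, where pb is the price buyers pay.
Supply in terms of pb becomes qs = -27 + 2(pb + 63) = 99 + 2pb. Setting this equal to demand: 1269 - 7pb = 99 + 2pb, so pb = 130.
Sellers receive ps = 130 + 63 = 193; q' = 1269 − 7·130 = 359.

Buyers pay $130; sellers receive $193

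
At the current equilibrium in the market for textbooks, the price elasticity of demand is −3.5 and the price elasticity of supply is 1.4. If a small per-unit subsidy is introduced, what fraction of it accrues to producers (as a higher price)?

Producer share = 5/7

For a small subsidy around the equilibrium, the benefit split depends on the relative slopes, which at a point are proportional to the elasticities.
Buyer share = εs/(εs + |εd|) = 1.4/(1.4 + 3.5) = 2/7; seller share = |εd|/(εs + |εd|) = 5/7.
So producers capture 5/7 of the subsidy.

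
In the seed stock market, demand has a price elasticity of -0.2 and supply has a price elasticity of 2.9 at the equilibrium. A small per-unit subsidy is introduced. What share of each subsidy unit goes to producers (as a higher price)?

For a small subsidy around the equilibrium, the benefit split depends on the relative slopes, which at a point are proportional to the elasticities.
Buyer share = εs/(εs + |εd|) = 2.9/(2.9 + 0.2) = 29/31; seller share = |εd|/(εs + |εd|) = 2/31.
So producers capture 2/31 of the subsidy.

Producer share = 2/31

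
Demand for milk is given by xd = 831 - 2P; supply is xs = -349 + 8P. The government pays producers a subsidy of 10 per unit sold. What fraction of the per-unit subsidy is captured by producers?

Pre-subsidy: 831 - 2P = -349 + 8P gives P* = 118, x* = 595.
With the subsidy, sellers receive Ps = Pb + 10 for each unit, where Pb is the price buyers pay.
Supply in terms of Pb becomes xs = -349 + 8(Pb + 10) = -269 + 8Pb. Setting this equal to demand: 831 - 2Pb = -269 + 8Pb, so Pb = 110.
Sellers receive Ps = 110 + 10 = 120; x' = 831 − 2·110 = 611.
Buyers' price falls by P* − Pb = 118 − 110 = 8; sellers' price rises by Ps − P* = 120 − 118 = 2.
So producers capture 2/10 = 0.2 of each unit of subsidy.

Producer share = 0.2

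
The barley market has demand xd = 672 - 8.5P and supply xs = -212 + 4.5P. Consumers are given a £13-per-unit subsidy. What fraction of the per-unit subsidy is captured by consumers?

Consumer share = 9/26

Pre-subsidy: 672 - 8.5P = -212 + 4.5P gives P* = 68, x* = 94.
With the rebate, buyers effectively pay Pb = Ps − 13, where Ps is the price sellers receive.
Demand in terms of Ps becomes xd = 672 − 8.5(Ps − 13) = 782.5 - 8.5Ps. Setting this equal to supply: 782.5 - 8.5Ps = -212 + 4.5Ps, so Ps = 76.5.
Buyers pay Pb = 76.5 − 13 = 63.5; x' = -212 + 4.5·76.5 = 132.25.
Buyers' price falls by P* − Pb = 68 − 63.5 = 4.5; sellers' price rises by Ps − P* = 76.5 − 68 = 8.5.
So consumers capture 4.5/13 = 9/26 of each unit of subsidy.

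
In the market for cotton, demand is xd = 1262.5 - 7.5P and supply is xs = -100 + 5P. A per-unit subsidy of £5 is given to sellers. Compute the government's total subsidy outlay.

Government cost = £2300

Pre-subsidy: 1262.5 - 7.5P = -100 + 5P gives P* = 109, x* = 445.
With the subsidy, sellers receive Ps = Pb + 5 for each unit, where Pb is the price buyers pay.
Supply in terms of Pb becomes xs = -100 + 5(Pb + 5) = -75 + 5Pb. Setting this equal to demand: 1262.5 - 7.5Pb = -75 + 5Pb, so Pb = 107.
Sellers receive Ps = 107 + 5 = 112; x' = 1262.5 − 7.5·107 = 460.
Government outlay = subsidy × quantity = 5 × 460 = 2300.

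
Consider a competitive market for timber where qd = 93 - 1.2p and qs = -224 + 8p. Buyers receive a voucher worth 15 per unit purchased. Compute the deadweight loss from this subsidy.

Pre-subsidy: 93 - 1.2p = -224 + 8p gives p* = 1585/46, q* = 1188/23.
With the rebate, buyers effectively pay pb = ps − 15, where ps is the price sellers receive.
Demand in terms of ps becomes qd = 93 − 1.2(ps − 15) = 111 - 1.2ps. Setting this equal to supply: 111 - 1.2ps = -224 + 8ps, so ps = 1675/46.
Buyers pay pb = 1675/46 − 15 = 985/46; q' = -224 + 8·(1675/46) = 1548/23.
The subsidy expands output by 1548/23 − 1188/23 = 360/23 past the efficient level; on those units the gap between marginal cost and willingness to pay runs from 0 up to 15.
DWL = ½ × 15 × 360/23 = 2700/23.

Deadweight loss = 2700/23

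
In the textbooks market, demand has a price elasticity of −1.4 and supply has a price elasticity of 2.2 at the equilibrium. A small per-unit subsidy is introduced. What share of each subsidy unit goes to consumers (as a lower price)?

Consumer share = 11/18

For a small subsidy around the equilibrium, the benefit split depends on the relative slopes, which at a point are proportional to the elasticities.
Buyer share = εs/(εs + |εd|) = 2.2/(2.2 + 1.4) = 11/18; seller share = |εd|/(εs + |εd|) = 7/18.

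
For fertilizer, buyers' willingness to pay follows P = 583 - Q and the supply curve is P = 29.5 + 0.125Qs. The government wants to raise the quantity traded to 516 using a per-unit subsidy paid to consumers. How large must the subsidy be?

Required subsidy s = 27 per unit

At Q = 516, from the demand curve buyers pay Pb = 583 − 1·516 = 67; from the supply curve sellers need Ps = 29.5 + 0.125·516 = 94.
The subsidy must fill the gap: s = Ps − Pb = 94 − 67 = 27.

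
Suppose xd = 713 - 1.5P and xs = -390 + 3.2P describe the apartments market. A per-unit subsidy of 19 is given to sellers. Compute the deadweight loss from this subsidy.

Deadweight loss = 8664/47

Pre-subsidy: 713 - 1.5P = -390 + 3.2P gives P* = 11030/47, x* = 16966/47.
With the subsidy, sellers receive Ps = Pb + 19 for each unit, where Pb is the price buyers pay.
Supply in terms of Pb becomes xs = -390 + 3.2(Pb + 19) = -329.2 + 3.2Pb. Setting this equal to demand: 713 - 1.5Pb = -329.2 + 3.2Pb, so Pb = 10422/47.
Sellers receive Ps = 10422/47 + 19 = 11315/47; x' = 713 − 1.5·(10422/47) = 17878/47.
The subsidy expands output by 17878/47 − 16966/47 = 912/47 past the efficient level; on those units the gap between marginal cost and willingness to pay runs from 0 up to 19.
DWL = ½ × 19 × 912/47 = 8664/47.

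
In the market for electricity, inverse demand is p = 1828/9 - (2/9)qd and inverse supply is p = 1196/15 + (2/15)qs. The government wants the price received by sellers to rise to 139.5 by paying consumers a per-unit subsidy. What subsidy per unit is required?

At a seller price of 139.5, quantity supplied is -598 + 7.5·139.5 = 448.25.
Buyers absorb 448.25 only when they pay pb = 1828/9 − (2/9)·448.25 = 103.5.
s = ps − pb = 139.5 − 103.5 = 36.

Required subsidy s = 36 per unit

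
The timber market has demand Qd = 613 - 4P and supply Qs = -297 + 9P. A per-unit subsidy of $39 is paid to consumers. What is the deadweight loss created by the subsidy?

Deadweight loss = $2106

Pre-subsidy: 613 - 4P = -297 + 9P gives P* = 70, Q* = 333.
With the rebate, buyers effectively pay Pb = Ps − 39, where Ps is the price sellers receive.
Demand in terms of Ps becomes Qd = 613 − 4(Ps − 39) = 769 - 4Ps. Setting this equal to supply: 769 - 4Ps = -297 + 9Ps, so Ps = 82.
Buyers pay Pb = 82 − 39 = 43; Q' = -297 + 9·82 = 441.
The subsidy expands output by 441 − 333 = 108 past the efficient level; on those units the gap between marginal cost and willingness to pay runs from 0 up to 39.
DWL = ½ × 39 × 108 = 2106.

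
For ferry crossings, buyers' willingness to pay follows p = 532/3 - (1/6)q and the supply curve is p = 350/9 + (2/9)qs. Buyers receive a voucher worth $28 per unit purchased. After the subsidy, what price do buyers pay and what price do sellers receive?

Pre-subsidy: 532/3 - (1/6)q = 350/9 + (2/9)q gives q* = 356 and p* = 118.
With the rebate, buyers effectively pay pb = ps − 28, where ps is the price sellers receive.
On the curves, pb = 532/3 - (1/6)q and ps = 350/9 + (2/9)q; the wedge ps − pb = 28 gives 350/9 + (2/9)q − (532/3 - (1/6)q) = 28, so q' = 428.
Then pb = 532/3 − (1/6)·428 = 106 and ps = 350/9 + (2/9)·428 = 134.

Buyers pay $106; sellers receive $134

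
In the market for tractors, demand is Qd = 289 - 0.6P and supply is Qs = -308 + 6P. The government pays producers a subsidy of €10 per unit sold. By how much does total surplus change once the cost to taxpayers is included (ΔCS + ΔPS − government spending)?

Net change in total surplus = -300/11

Pre-subsidy: 289 - 0.6P = -308 + 6P gives P* = 995/11, Q* = 2582/11.
With the subsidy, sellers receive Ps = Pb + 10 for each unit, where Pb is the price buyers pay.
Supply in terms of Pb becomes Qs = -308 + 6(Pb + 10) = -248 + 6Pb. Setting this equal to demand: 289 - 0.6Pb = -248 + 6Pb, so Pb = 895/11.
Sellers receive Ps = 895/11 + 10 = 1005/11; Q' = 289 − 0.6·(895/11) = 2642/11.
ΔCS = ½(2582/11 + 2642/11)(995/11 − 895/11) = 261200/121; ΔPS = ½(2582/11 + 2642/11)(1005/11 − 995/11) = 26120/121.
Government spending = 10 × 2642/11 = 26420/11.
Net change = 261200/121 + 26120/121 − 26420/11 = -300/11. The loss equals the DWL triangle ½·10·60/11.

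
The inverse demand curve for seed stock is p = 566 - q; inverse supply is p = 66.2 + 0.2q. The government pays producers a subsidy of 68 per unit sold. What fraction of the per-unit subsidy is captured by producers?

Pre-subsidy: 566 - q = 66.2 + 0.2q gives q* = 416.5 and p* = 149.5.
With the subsidy, sellers receive ps = pb + 68 for each unit, where pb is the price buyers pay.
On the curves, pb = 566 - q and ps = 66.2 + 0.2q; the wedge ps − pb = 68 gives 66.2 + 0.2q − (566 - q) = 68, so q' = 2839/6.
Then pb = 566 − 1·(2839/6) = 557/6 and ps = 66.2 + 0.2·(2839/6) = 965/6.
Buyers' price falls by p* − pb = 149.5 − 557/6 = 170/3; sellers' price rises by ps − p* = 965/6 − 149.5 = 34/3.
So producers capture (34/3)/68 = 1/6 of each unit of subsidy.

Producer share = 1/6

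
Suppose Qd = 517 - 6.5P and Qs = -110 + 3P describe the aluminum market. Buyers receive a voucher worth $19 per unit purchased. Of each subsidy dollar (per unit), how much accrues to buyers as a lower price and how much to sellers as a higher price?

Pre-subsidy: 517 - 6.5P = -110 + 3P gives P* = 66, Q* = 88.
With the rebate, buyers effectively pay Pb = Ps − 19, where Ps is the price sellers receive.
Demand in terms of Ps becomes Qd = 517 − 6.5(Ps − 19) = 640.5 - 6.5Ps. Setting this equal to supply: 640.5 - 6.5Ps = -110 + 3Ps, so Ps = 79.
Buyers pay Pb = 79 − 19 = 60; Q' = -110 + 3·79 = 127.
Buyers' price falls by P* − Pb = 66 − 60 = 6; sellers' price rises by Ps − P* = 79 − 66 = 13.

Buyers gain $6 per unit; sellers gain $13 per unit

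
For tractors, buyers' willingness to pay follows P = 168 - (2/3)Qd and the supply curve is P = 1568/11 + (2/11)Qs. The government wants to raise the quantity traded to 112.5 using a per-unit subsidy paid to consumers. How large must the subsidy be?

At Q = 112.5, from the demand curve buyers pay Pb = 168 − (2/3)·112.5 = 93; from the supply curve sellers need Ps = 1568/11 + (2/11)·112.5 = 163.
The subsidy must fill the gap: s = Ps − Pb = 163 − 93 = 70.

Required subsidy s = 70 per unit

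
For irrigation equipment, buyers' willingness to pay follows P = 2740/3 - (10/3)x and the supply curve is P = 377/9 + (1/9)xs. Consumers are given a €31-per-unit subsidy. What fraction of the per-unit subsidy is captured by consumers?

Pre-subsidy: 2740/3 - (10/3)x = 377/9 + (1/9)x gives x* = 253 and P* = 70.
With the rebate, buyers effectively pay Pb = Ps − 31, where Ps is the price sellers receive.
On the curves, Pb = 2740/3 - (10/3)x and Ps = 377/9 + (1/9)x; the wedge Ps − Pb = 31 gives 377/9 + (1/9)x − (2740/3 - (10/3)x) = 31, so x' = 262.
Then Pb = 2740/3 − (10/3)·262 = 40 and Ps = 377/9 + (1/9)·262 = 71.
Buyers' price falls by P* − Pb = 70 − 40 = 30; sellers' price rises by Ps − P* = 71 − 70 = 1.
So consumers capture 30/31 = 30/31 of each unit of subsidy.

Consumer share = 30/31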